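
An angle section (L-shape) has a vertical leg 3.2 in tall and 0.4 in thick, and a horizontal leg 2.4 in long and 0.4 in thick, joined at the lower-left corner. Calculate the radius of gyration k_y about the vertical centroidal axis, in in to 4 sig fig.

k_y ≈ 0.6908 in

Decompose the section into non-overlapping parts with the origin at the bottom-left of its bounding rectangle.
Vertical leg: 0.4 × 3.2, A = 1.28 in², x = 0.2 in, Ī = 0.0170667 in⁴.
Horizontal leg (remainder): 2 × 0.4, A = 0.8 in², x = 1.4 in, Ī = 0.266667 in⁴.
Centroid: x̄ = ΣA·x / ΣA = 0.661538 in.
Transfer each piece to the vertical centroidal axis using Ī + A·d² with d = x − 0.661538:
  vertical leg: d = -0.461538 in → contributes +0.289729 in⁴
  horizontal leg (remainder): d = 0.738462 in → contributes +0.702927 in⁴
Total I = 0.992656 in⁴.
Radius of gyration: k = √(I/A) = √(0.992656 / 2.08) = 0.690825 in.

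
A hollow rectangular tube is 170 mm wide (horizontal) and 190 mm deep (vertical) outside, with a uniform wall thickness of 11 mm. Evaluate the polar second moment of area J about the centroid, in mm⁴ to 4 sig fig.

Treat the section as a set of non-overlapping primitives; coordinates are from the bounding-box lower-left.
Outer rectangle: 170 × 190, A = 32 300 mm², y = 95 mm, Ī = 97 169 167 mm⁴.
Inner void (subtracted): 148 × 168, A = 24 864 mm², y = 95 mm, Ī = 58 480 128 mm⁴.
By symmetry the centroid is at mid-height, ȳ = 95 mm.
All pieces are centred on the centroidal x-axis, so I = ΣĪ (holes subtracted) = 38 689 039 mm⁴.
Repeating about the centroidal y-axis gives I_y = 32 404 079 mm⁴.
Polar second moment: J = I_x + I_y = 71 093 117 mm⁴.

J ≈ 7.109 × 10⁷ mm⁴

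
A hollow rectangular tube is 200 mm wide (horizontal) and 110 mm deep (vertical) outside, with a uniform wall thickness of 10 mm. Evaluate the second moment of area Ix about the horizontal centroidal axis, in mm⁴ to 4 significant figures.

Ix ≈ 1.125 × 10⁷ mm⁴

Decompose the section into non-overlapping parts with the origin at the bottom-left of its bounding rectangle.
Outer rectangle: 200 × 110, A = 22 000 mm², y = 55 mm, Ī = 22 183 333 mm⁴.
Inner void (subtracted): 180 × 90, A = 16 200 mm², y = 55 mm, Ī = 10 935 000 mm⁴.
By symmetry the centroid is at mid-height, ȳ = 55 mm.
All pieces are centred on the horizontal centroidal axis, so I = ΣĪ (holes subtracted) = 11 248 333 mm⁴.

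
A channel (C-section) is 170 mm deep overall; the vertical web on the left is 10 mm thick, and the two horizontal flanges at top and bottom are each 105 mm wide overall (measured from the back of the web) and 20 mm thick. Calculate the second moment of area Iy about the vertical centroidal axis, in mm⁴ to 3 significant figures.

Decompose the section into non-overlapping parts with the origin at the bottom-left of its bounding rectangle.
Web: 10 × 170, A = 1 700 mm², x = 5 mm, Ī = 14 167 mm⁴.
Top flange (beyond web): 95 × 20, A = 1 900 mm², x = 57.5 mm, Ī = 1 428 958 mm⁴.
Bottom flange (beyond web): 95 × 20, A = 1 900 mm², x = 57.5 mm, Ī = 1 428 958 mm⁴.
Centroid: x̄ = ΣA·x / ΣA = 41.273 mm.
Transfer each piece to the vertical centroidal axis using Ī + A·d² with d = x − 41.273:
  web: d = -36.273 mm → contributes +2 250 875 mm⁴
  top flange (beyond web): d = 16.227 mm → contributes +1 929 275 mm⁴
  bottom flange (beyond web): d = 16.227 mm → contributes +1 929 275 mm⁴
Total I = 6 109 424 mm⁴.

Iy ≈ 6.11 × 10⁶ mm⁴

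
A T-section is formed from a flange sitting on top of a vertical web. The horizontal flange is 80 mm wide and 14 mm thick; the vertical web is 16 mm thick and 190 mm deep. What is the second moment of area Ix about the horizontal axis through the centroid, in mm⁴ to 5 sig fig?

Treat the section as a set of non-overlapping primitives; coordinates are from the bounding-box lower-left.
Flange: 80 × 14, A = 1 120 mm², y = 197 mm, Ī = 18293.33 mm⁴.
Web: 16 × 190, A = 3 040 mm², y = 95 mm, Ī = 9 145 333 mm⁴.
Centroid: ȳ = ΣA·y / ΣA = 122.4615 mm.
Transfer each piece to the horizontal axis through the centroid using Ī + A·d² with d = y − 122.4615:
  flange: d = 74.53846 mm → contributes +6 240 993 mm⁴
  web: d = -27.46154 mm → contributes +11 437 907 mm⁴
Total I = 17 678 901 mm⁴.

Ix ≈ 1.7679 × 10⁷ mm⁴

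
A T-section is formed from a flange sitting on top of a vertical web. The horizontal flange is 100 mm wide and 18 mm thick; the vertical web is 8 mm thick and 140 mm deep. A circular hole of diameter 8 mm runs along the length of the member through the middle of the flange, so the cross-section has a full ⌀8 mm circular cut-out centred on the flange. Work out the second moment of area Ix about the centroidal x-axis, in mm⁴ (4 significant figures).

Break the section into simple shapes (no overlaps), measuring from the bottom-left corner of the bounding box.
Flange: 100 × 18, A = 1 800 mm², y = 149 mm, Ī = 48 600 mm⁴.
Web: 8 × 140, A = 1 120 mm², y = 70 mm, Ī = 1 829 333 mm⁴.
Hole (subtracted): ⌀8, A = 50.2655 mm², y = 149 mm, Ī = 201.062 mm⁴.
Centroid: ȳ = ΣA·y / ΣA = 118.168 mm.
Transfer each piece to the centroidal x-axis using Ī + A·d² with d = y − 118.168:
  flange: d = 30.8321 mm → contributes +1 759 715 mm⁴
  web: d = -48.1679 mm → contributes +4 427 895 mm⁴
  hole: d = 30.8321 mm → contributes −47984.4 mm⁴
Total I = 6 139 626 mm⁴.

Ix ≈ 6.140 × 10⁶ mm⁴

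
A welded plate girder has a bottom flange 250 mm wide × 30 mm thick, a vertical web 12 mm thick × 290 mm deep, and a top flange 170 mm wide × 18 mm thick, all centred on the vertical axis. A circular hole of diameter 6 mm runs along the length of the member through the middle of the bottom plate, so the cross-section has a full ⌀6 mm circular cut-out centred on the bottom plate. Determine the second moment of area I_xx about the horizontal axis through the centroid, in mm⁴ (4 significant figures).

Treat the section as a set of non-overlapping primitives; coordinates are from the bounding-box lower-left.
Bottom plate: 250 × 30, A = 7 500 mm², y = 15 mm, Ī = 562 500 mm⁴.
Web plate: 12 × 290, A = 3 480 mm², y = 175 mm, Ī = 24 389 000 mm⁴.
Top plate: 170 × 18, A = 3 060 mm², y = 329 mm, Ī = 82 620 mm⁴.
Hole (subtracted): ⌀6, A = 28.2743 mm², y = 15 mm, Ī = 63.6173 mm⁴.
Centroid: ȳ = ΣA·y / ΣA = 123.312 mm.
Transfer each piece to the horizontal axis through the centroid using Ī + A·d² with d = y − 123.312:
  bottom plate: d = -108.312 mm → contributes +88 548 898 mm⁴
  web plate: d = 51.6879 mm → contributes +33 686 289 mm⁴
  top plate: d = 205.688 mm → contributes +129 543 556 mm⁴
  hole: d = -108.312 mm → contributes −331 765 mm⁴
Total I = 251 446 979 mm⁴.

I_xx ≈ 2.514 × 10⁸ mm⁴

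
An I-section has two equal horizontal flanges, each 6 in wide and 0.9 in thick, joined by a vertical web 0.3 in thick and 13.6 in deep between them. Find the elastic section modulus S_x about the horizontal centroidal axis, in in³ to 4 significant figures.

Treat the section as a set of non-overlapping primitives; coordinates are from the bounding-box lower-left.
Bottom flange: 6 × 0.9, A = 5.4 in², y = 0.45 in, Ī = 0.3645 in⁴.
Web: 0.3 × 13.6, A = 4.08 in², y = 7.7 in, Ī = 62.8864 in⁴.
Top flange: 6 × 0.9, A = 5.4 in², y = 14.95 in, Ī = 0.3645 in⁴.
By symmetry the centroid is at mid-height, ȳ = 7.7 in.
Transfer each piece to the horizontal centroidal axis using Ī + A·d² with d = y − 7.7:
  bottom flange: d = -7.25 in → contributes +284.202 in⁴
  web: d = 0 in → contributes +62.8864 in⁴
  top flange: d = 7.25 in → contributes +284.202 in⁴
Total I = 631.29 in⁴.
Extreme fibre distance c = 7.7 in; S = I/c = 81.9858 in³.

S_x ≈ 81.99 in³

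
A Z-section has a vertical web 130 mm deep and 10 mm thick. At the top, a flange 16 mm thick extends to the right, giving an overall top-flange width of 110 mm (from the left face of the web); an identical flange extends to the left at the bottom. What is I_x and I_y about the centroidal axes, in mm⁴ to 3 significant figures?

Break the section into simple shapes (no overlaps), measuring from the bottom-left corner of the bounding box.
Web: 10 × 130, A = 1 300 mm², y = 65 mm, Ī = 1 830 833 mm⁴.
Top flange (beyond web): 100 × 16, A = 1 600 mm², y = 122 mm, Ī = 34 133 mm⁴.
Bottom flange (beyond web): 100 × 16, A = 1 600 mm², y = 8 mm, Ī = 34 133 mm⁴.
Centroid: ȳ = ΣA·y / ΣA = 65 mm.
Transfer each piece to the centroidal x-axis using Ī + A·d² with d = y − 65:
  web: d = 0 mm → contributes +1 830 833 mm⁴
  top flange (beyond web): d = 57 mm → contributes +5 232 533 mm⁴
  bottom flange (beyond web): d = -57 mm → contributes +5 232 533 mm⁴
Total I = 12 295 900 mm⁴.
For the y-axis: x̄ = 105 mm.
Repeating about the centroidal y-axis gives I_y = 12 357 500 mm⁴.

I_x ≈ 1.23 × 10⁷ mm⁴, I_y ≈ 1.24 × 10⁷ mm⁴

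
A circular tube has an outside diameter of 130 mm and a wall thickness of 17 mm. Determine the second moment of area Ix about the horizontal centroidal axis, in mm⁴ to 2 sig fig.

Split into non-overlapping primitives; take the origin at the lower-left of the bounding box.
Outer circle: ⌀130, A = 13 273 mm², y = 65 mm, Ī = 14 019 848 mm⁴.
Bore (subtracted): ⌀96, A = 7 238 mm², y = 65 mm, Ī = 4 169 220 mm⁴.
By symmetry the centroid is at mid-height, ȳ = 65 mm.
All pieces are centred on the horizontal centroidal axis, so I = ΣĪ (holes subtracted) = 9 850 628 mm⁴.

Ix ≈ 9.9 × 10⁶ mm⁴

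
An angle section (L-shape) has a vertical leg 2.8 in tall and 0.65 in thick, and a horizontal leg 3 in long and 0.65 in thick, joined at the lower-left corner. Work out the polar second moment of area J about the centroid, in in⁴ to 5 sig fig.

Treat the section as a set of non-overlapping primitives; coordinates are from the bounding-box lower-left.
Vertical leg: 0.65 × 2.8, A = 1.82 in², y = 1.4 in, Ī = 1.189067 in⁴.
Horizontal leg (remainder): 2.35 × 0.65, A = 1.5275 in², y = 0.325 in, Ī = 0.05378073 in⁴.
Centroid: ȳ = ΣA·y / ΣA = 0.909466 in.
Transfer each piece to the centroidal x-axis using Ī + A·d² with d = y − 0.909466:
  vertical leg: d = 0.490534 in → contributes +1.627002 in⁴
  horizontal leg (remainder): d = -0.584466 in → contributes +0.5755755 in⁴
Total I = 2.202577 in⁴.
For the y-axis: x̄ = 1.009466 in.
Repeating about the centroidal y-axis gives I_y = 2.63564 in⁴.
Polar second moment: J = I_x + I_y = 4.838217 in⁴.

J ≈ 4.8382 in⁴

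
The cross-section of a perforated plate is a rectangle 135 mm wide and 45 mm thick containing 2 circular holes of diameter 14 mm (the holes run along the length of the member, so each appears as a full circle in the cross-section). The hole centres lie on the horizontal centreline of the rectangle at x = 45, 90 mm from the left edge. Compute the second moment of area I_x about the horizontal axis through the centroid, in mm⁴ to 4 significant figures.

Break the section into simple shapes (no overlaps), measuring from the bottom-left corner of the bounding box.
Plate: 135 × 45, A = 6 075 mm², y = 22.5 mm, Ī = 1 025 156 mm⁴.
Hole 1 (subtracted): ⌀14, A = 153.938 mm², y = 22.5 mm, Ī = 1885.74 mm⁴.
Hole 2 (subtracted): ⌀14, A = 153.938 mm², y = 22.5 mm, Ī = 1885.74 mm⁴.
By symmetry the centroid is at mid-height, ȳ = 22.5 mm.
All pieces are centred on the horizontal axis through the centroid, so I = ΣĪ (holes subtracted) = 1 021 385 mm⁴.

I_x ≈ 1.021 × 10⁶ mm⁴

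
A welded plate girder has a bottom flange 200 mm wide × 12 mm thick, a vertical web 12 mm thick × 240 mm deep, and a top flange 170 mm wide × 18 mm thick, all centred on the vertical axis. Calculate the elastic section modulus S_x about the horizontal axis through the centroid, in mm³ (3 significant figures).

S_x ≈ 7.12 × 10⁵ mm³

Split into non-overlapping primitives; take the origin at the lower-left of the bounding box.
Bottom plate: 200 × 12, A = 2 400 mm², y = 6 mm, Ī = 28 800 mm⁴.
Web plate: 12 × 240, A = 2 880 mm², y = 132 mm, Ī = 13 824 000 mm⁴.
Top plate: 170 × 18, A = 3 060 mm², y = 261 mm, Ī = 82 620 mm⁴.
Centroid: ȳ = ΣA·y / ΣA = 143.07 mm.
Transfer each piece to the horizontal axis through the centroid using Ī + A·d² with d = y − 143.07:
  bottom plate: d = -137.07 mm → contributes +45 121 722 mm⁴
  web plate: d = -11.072 mm → contributes +14 177 053 mm⁴
  top plate: d = 117.93 mm → contributes +42 638 122 mm⁴
Total I = 101 936 897 mm⁴.
Extreme fibre distance c = 143.07 mm; S = I/c = 712 487 mm³.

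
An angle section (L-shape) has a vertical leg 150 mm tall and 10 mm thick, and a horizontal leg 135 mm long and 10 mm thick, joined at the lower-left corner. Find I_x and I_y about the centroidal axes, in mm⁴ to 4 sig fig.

Decompose the section into non-overlapping parts with the origin at the bottom-left of its bounding rectangle.
Vertical leg: 10 × 150, A = 1 500 mm², y = 75 mm, Ī = 2 812 500 mm⁴.
Horizontal leg (remainder): 125 × 10, A = 1 250 mm², y = 5 mm, Ī = 10416.7 mm⁴.
Centroid: ȳ = ΣA·y / ΣA = 43.1818 mm.
Transfer each piece to the centroidal x-axis using Ī + A·d² with d = y − 43.1818:
  vertical leg: d = 31.8182 mm → contributes +4 331 095 mm⁴
  horizontal leg (remainder): d = -38.1818 mm → contributes +1 832 731 mm⁴
Total I = 6 163 826 mm⁴.
For the y-axis: x̄ = 35.6818 mm.
Repeating about the centroidal y-axis gives I_y = 4 746 638 mm⁴.

I_x ≈ 6.164 × 10⁶ mm⁴, I_y ≈ 4.747 × 10⁶ mm⁴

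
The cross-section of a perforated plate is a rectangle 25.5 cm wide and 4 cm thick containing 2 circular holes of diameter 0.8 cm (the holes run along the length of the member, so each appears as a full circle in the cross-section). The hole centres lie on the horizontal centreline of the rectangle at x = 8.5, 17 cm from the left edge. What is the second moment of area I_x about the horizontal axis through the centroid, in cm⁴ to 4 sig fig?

I_x ≈ 136.0 cm⁴

Break the section into simple shapes (no overlaps), measuring from the bottom-left corner of the bounding box.
Plate: 25.5 × 4, A = 102 cm², y = 2 cm, Ī = 136 cm⁴.
Hole 1 (subtracted): ⌀0.8, A = 0.502655 cm², y = 2 cm, Ī = 0.0201062 cm⁴.
Hole 2 (subtracted): ⌀0.8, A = 0.502655 cm², y = 2 cm, Ī = 0.0201062 cm⁴.
By symmetry the centroid is at mid-height, ȳ = 2 cm.
All pieces are centred on the horizontal axis through the centroid, so I = ΣĪ (holes subtracted) = 135.96 cm⁴.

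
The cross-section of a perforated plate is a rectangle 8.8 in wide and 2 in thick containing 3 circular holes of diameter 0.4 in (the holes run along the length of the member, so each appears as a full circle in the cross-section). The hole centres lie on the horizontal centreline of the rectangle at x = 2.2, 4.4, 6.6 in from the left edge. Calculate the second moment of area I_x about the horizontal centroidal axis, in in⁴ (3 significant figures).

I_x ≈ 5.86 in⁴

Decompose the section into non-overlapping parts with the origin at the bottom-left of its bounding rectangle.
Plate: 8.8 × 2, A = 17.6 in², y = 1 in, Ī = 5.8667 in⁴.
Hole 1 (subtracted): ⌀0.4, A = 0.12566 in², y = 1 in, Ī = 0.0012566 in⁴.
Hole 2 (subtracted): ⌀0.4, A = 0.12566 in², y = 1 in, Ī = 0.0012566 in⁴.
Hole 3 (subtracted): ⌀0.4, A = 0.12566 in², y = 1 in, Ī = 0.0012566 in⁴.
By symmetry the centroid is at mid-height, ȳ = 1 in.
All pieces are centred on the horizontal centroidal axis, so I = ΣĪ (holes subtracted) = 5.8629 in⁴.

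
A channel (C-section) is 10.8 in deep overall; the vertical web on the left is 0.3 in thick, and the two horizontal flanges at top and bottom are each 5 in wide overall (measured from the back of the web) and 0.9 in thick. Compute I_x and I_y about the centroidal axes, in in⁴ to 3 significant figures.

Treat the section as a set of non-overlapping primitives; coordinates are from the bounding-box lower-left.
Web: 0.3 × 10.8, A = 3.24 in², y = 5.4 in, Ī = 31.493 in⁴.
Top flange (beyond web): 4.7 × 0.9, A = 4.23 in², y = 10.35 in, Ī = 0.28553 in⁴.
Bottom flange (beyond web): 4.7 × 0.9, A = 4.23 in², y = 0.45 in, Ī = 0.28553 in⁴.
By symmetry the centroid is at mid-height, ȳ = 5.4 in.
Transfer each piece to the centroidal x-axis using Ī + A·d² with d = y − 5.4:
  web: d = 0 in → contributes +31.493 in⁴
  top flange (beyond web): d = 4.95 in → contributes +103.93 in⁴
  bottom flange (beyond web): d = -4.95 in → contributes +103.93 in⁴
Total I = 239.36 in⁴.
For the y-axis: x̄ = 1.9577 in.
Repeating about the centroidal y-axis gives I_y = 30.24 in⁴.

I_x ≈ 239 in⁴, I_y ≈ 30.2 in⁴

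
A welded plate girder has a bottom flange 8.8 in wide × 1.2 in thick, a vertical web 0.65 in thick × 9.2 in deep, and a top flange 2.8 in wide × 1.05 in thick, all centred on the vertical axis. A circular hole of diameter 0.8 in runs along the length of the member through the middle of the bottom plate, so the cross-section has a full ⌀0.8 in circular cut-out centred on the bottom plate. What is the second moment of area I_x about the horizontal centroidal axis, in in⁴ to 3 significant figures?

Decompose the section into non-overlapping parts with the origin at the bottom-left of its bounding rectangle.
Bottom plate: 8.8 × 1.2, A = 10.56 in², y = 0.6 in, Ī = 1.2672 in⁴.
Web plate: 0.65 × 9.2, A = 5.98 in², y = 5.8 in, Ī = 42.179 in⁴.
Top plate: 2.8 × 1.05, A = 2.94 in², y = 10.925 in, Ī = 0.27011 in⁴.
Hole (subtracted): ⌀0.8, A = 0.50265 in², y = 0.6 in, Ī = 0.020106 in⁴.
Centroid: ȳ = ΣA·y / ΣA = 3.8382 in.
Transfer each piece to the horizontal centroidal axis using Ī + A·d² with d = y − 3.8382:
  bottom plate: d = -3.2382 in → contributes +112 in⁴
  web plate: d = 1.9618 in → contributes +65.195 in⁴
  top plate: d = 7.0868 in → contributes +147.93 in⁴
  hole: d = -3.2382 in → contributes −5.2908 in⁴
Total I = 319.83 in⁴.

I_x ≈ 320 in⁴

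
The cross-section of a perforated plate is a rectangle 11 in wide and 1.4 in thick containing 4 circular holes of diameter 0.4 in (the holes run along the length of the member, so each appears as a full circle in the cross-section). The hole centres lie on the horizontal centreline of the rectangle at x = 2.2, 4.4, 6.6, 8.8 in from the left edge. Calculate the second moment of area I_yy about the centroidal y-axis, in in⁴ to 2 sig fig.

I_yy ≈ 150 in⁴

Treat the section as a set of non-overlapping primitives; coordinates are from the bounding-box lower-left.
Plate: 11 × 1.4, A = 15.4 in², x = 5.5 in, Ī = 155.3 in⁴.
Hole 1 (subtracted): ⌀0.4, A = 0.1257 in², x = 2.2 in, Ī = 0.001257 in⁴.
Hole 2 (subtracted): ⌀0.4, A = 0.1257 in², x = 4.4 in, Ī = 0.001257 in⁴.
Hole 3 (subtracted): ⌀0.4, A = 0.1257 in², x = 6.6 in, Ī = 0.001257 in⁴.
Hole 4 (subtracted): ⌀0.4, A = 0.1257 in², x = 8.8 in, Ī = 0.001257 in⁴.
By symmetry the centroid is at mid-width, x̄ = 5.5 in.
Transfer each piece to the centroidal y-axis using Ī + A·d² with d = x − 5.5:
  plate: d = 0 in → contributes +155.3 in⁴
  hole 1: d = -3.3 in → contributes −1.37 in⁴
  hole 2: d = -1.1 in → contributes −0.1533 in⁴
  hole 3: d = 1.1 in → contributes −0.1533 in⁴
  hole 4: d = 3.3 in → contributes −1.37 in⁴
Total I = 152.2 in⁴.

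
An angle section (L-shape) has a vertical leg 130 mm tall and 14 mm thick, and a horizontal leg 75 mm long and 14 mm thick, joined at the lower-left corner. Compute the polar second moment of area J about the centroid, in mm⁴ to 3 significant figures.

Split into non-overlapping primitives; take the origin at the lower-left of the bounding box.
Vertical leg: 14 × 130, A = 1 820 mm², y = 65 mm, Ī = 2 563 167 mm⁴.
Horizontal leg (remainder): 61 × 14, A = 854 mm², y = 7 mm, Ī = 13 949 mm⁴.
Centroid: ȳ = ΣA·y / ΣA = 46.476 mm.
Transfer each piece to the centroidal x-axis using Ī + A·d² with d = y − 46.476:
  vertical leg: d = 18.524 mm → contributes +3 187 649 mm⁴
  horizontal leg (remainder): d = -39.476 mm → contributes +1 344 813 mm⁴
Total I = 4 532 462 mm⁴.
For the y-axis: x̄ = 18.976 mm.
Repeating about the centroidal y-axis gives I_y = 1 111 930 mm⁴.
Polar second moment: J = I_x + I_y = 5 644 392 mm⁴.

J ≈ 5.64 × 10⁶ mm⁴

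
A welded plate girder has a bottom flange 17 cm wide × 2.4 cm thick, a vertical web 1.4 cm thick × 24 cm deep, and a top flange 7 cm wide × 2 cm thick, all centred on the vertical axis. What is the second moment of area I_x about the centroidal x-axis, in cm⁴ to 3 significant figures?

I_x ≈ 9670 cm⁴

Split into non-overlapping primitives; take the origin at the lower-left of the bounding box.
Bottom plate: 17 × 2.4, A = 40.8 cm², y = 1.2 cm, Ī = 19.584 cm⁴.
Web plate: 1.4 × 24, A = 33.6 cm², y = 14.4 cm, Ī = 1612.8 cm⁴.
Top plate: 7 × 2, A = 14 cm², y = 27.4 cm, Ī = 4.6667 cm⁴.
Centroid: ȳ = ΣA·y / ΣA = 10.367 cm.
Transfer each piece to the centroidal x-axis using Ī + A·d² with d = y − 10.367:
  bottom plate: d = -9.1665 cm → contributes +3447.8 cm⁴
  web plate: d = 4.0335 cm → contributes +2159.4 cm⁴
  top plate: d = 17.033 cm → contributes +4066.6 cm⁴
Total I = 9673.9 cm⁴.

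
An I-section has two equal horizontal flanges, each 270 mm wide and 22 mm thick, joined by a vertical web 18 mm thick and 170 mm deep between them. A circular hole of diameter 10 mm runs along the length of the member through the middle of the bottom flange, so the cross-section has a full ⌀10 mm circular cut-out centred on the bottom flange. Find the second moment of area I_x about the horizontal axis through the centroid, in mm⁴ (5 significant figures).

Treat the section as a set of non-overlapping primitives; coordinates are from the bounding-box lower-left.
Bottom flange: 270 × 22, A = 5 940 mm², y = 11 mm, Ī = 239 580 mm⁴.
Web: 18 × 170, A = 3 060 mm², y = 107 mm, Ī = 7 369 500 mm⁴.
Top flange: 270 × 22, A = 5 940 mm², y = 203 mm, Ī = 239 580 mm⁴.
Hole (subtracted): ⌀10, A = 78.53982 mm², y = 11 mm, Ī = 490.8739 mm⁴.
Centroid: ȳ = ΣA·y / ΣA = 107.5073 mm.
Transfer each piece to the horizontal axis through the centroid using Ī + A·d² with d = y − 107.5073:
  bottom flange: d = -96.50734 mm → contributes +55 562 761 mm⁴
  web: d = -0.5073406 mm → contributes +7 370 288 mm⁴
  top flange: d = 95.49266 mm → contributes +54 405 537 mm⁴
  hole: d = -96.50734 mm → contributes −731984.6 mm⁴
Total I = 116 606 601 mm⁴.

I_x ≈ 1.1661 × 10⁸ mm⁴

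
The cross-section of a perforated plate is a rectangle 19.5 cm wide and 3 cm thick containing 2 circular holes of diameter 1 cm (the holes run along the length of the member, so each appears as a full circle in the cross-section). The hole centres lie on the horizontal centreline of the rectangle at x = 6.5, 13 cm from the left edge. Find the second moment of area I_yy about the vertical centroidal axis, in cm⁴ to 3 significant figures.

I_yy ≈ 1840 cm⁴

Decompose the section into non-overlapping parts with the origin at the bottom-left of its bounding rectangle.
Plate: 19.5 × 3, A = 58.5 cm², x = 9.75 cm, Ī = 1853.7 cm⁴.
Hole 1 (subtracted): ⌀1, A = 0.7854 cm², x = 6.5 cm, Ī = 0.049087 cm⁴.
Hole 2 (subtracted): ⌀1, A = 0.7854 cm², x = 13 cm, Ī = 0.049087 cm⁴.
By symmetry the centroid is at mid-width, x̄ = 9.75 cm.
Transfer each piece to the vertical centroidal axis using Ī + A·d² with d = x − 9.75:
  plate: d = 0 cm → contributes +1853.7 cm⁴
  hole 1: d = -3.25 cm → contributes −8.3449 cm⁴
  hole 2: d = 3.25 cm → contributes −8.3449 cm⁴
Total I = 1 837 cm⁴.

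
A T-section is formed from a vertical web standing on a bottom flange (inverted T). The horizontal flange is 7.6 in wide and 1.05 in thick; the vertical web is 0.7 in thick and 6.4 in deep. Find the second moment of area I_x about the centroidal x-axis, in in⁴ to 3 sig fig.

I_x ≈ 55.8 in⁴

Decompose the section into non-overlapping parts with the origin at the bottom-left of its bounding rectangle.
Flange: 7.6 × 1.05, A = 7.98 in², y = 0.525 in, Ī = 0.73316 in⁴.
Web: 0.7 × 6.4, A = 4.48 in², y = 4.25 in, Ī = 15.292 in⁴.
Centroid: ȳ = ΣA·y / ΣA = 1.8643 in.
Transfer each piece to the centroidal x-axis using Ī + A·d² with d = y − 1.8643:
  flange: d = -1.3393 in → contributes +15.048 in⁴
  web: d = 2.3857 in → contributes +40.789 in⁴
Total I = 55.837 in⁴.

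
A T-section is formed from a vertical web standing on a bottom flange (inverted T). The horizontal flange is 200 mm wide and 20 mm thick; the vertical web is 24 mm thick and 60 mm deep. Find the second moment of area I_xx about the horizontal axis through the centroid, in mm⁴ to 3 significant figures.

I_xx ≈ 2.26 × 10⁶ mm⁴

Split into non-overlapping primitives; take the origin at the lower-left of the bounding box.
Flange: 200 × 20, A = 4 000 mm², y = 10 mm, Ī = 133 333 mm⁴.
Web: 24 × 60, A = 1 440 mm², y = 50 mm, Ī = 432 000 mm⁴.
Centroid: ȳ = ΣA·y / ΣA = 20.588 mm.
Transfer each piece to the horizontal axis through the centroid using Ī + A·d² with d = y − 20.588:
  flange: d = -10.588 mm → contributes +581 776 mm⁴
  web: d = 29.412 mm → contributes +1 677 675 mm⁴
Total I = 2 259 451 mm⁴.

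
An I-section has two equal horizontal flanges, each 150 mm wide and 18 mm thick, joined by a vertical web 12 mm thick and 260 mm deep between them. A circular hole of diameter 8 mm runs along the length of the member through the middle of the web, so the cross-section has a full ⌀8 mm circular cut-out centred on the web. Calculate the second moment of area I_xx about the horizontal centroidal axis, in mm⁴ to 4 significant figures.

I_xx ≈ 1.221 × 10⁸ mm⁴

Split into non-overlapping primitives; take the origin at the lower-left of the bounding box.
Bottom flange: 150 × 18, A = 2 700 mm², y = 9 mm, Ī = 72 900 mm⁴.
Web: 12 × 260, A = 3 120 mm², y = 148 mm, Ī = 17 576 000 mm⁴.
Top flange: 150 × 18, A = 2 700 mm², y = 287 mm, Ī = 72 900 mm⁴.
Hole (subtracted): ⌀8, A = 50.2655 mm², y = 148 mm, Ī = 201.062 mm⁴.
By symmetry the centroid is at mid-height, ȳ = 148 mm.
Transfer each piece to the horizontal centroidal axis using Ī + A·d² with d = y − 148:
  bottom flange: d = -139 mm → contributes +52 239 600 mm⁴
  web: d = 0 mm → contributes +17 576 000 mm⁴
  top flange: d = 139 mm → contributes +52 239 600 mm⁴
  hole: d = 0 mm → contributes −201.062 mm⁴
Total I = 122 054 999 mm⁴.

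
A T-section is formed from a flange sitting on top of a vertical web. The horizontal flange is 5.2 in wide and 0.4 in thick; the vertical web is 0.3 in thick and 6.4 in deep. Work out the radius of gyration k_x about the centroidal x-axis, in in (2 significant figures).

Split into non-overlapping primitives; take the origin at the lower-left of the bounding box.
Flange: 5.2 × 0.4, A = 2.08 in², y = 6.6 in, Ī = 0.02773 in⁴.
Web: 0.3 × 6.4, A = 1.92 in², y = 3.2 in, Ī = 6.554 in⁴.
Centroid: ȳ = ΣA·y / ΣA = 4.968 in.
Transfer each piece to the centroidal x-axis using Ī + A·d² with d = y − 4.968:
  flange: d = 1.632 in → contributes +5.568 in⁴
  web: d = -1.768 in → contributes +12.56 in⁴
Total I = 18.12 in⁴.
Radius of gyration: k = √(I/A) = √(18.12 / 4) = 2.129 in.

k_x ≈ 2.1 in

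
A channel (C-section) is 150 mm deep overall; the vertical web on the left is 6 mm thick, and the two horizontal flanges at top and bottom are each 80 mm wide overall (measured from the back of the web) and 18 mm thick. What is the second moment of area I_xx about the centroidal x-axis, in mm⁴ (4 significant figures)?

I_xx ≈ 1.336 × 10⁷ mm⁴

Treat the section as a set of non-overlapping primitives; coordinates are from the bounding-box lower-left.
Web: 6 × 150, A = 900 mm², y = 75 mm, Ī = 1 687 500 mm⁴.
Top flange (beyond web): 74 × 18, A = 1 332 mm², y = 141 mm, Ī = 35 964 mm⁴.
Bottom flange (beyond web): 74 × 18, A = 1 332 mm², y = 9 mm, Ī = 35 964 mm⁴.
By symmetry the centroid is at mid-height, ȳ = 75 mm.
Transfer each piece to the centroidal x-axis using Ī + A·d² with d = y − 75:
  web: d = 0 mm → contributes +1 687 500 mm⁴
  top flange (beyond web): d = 66 mm → contributes +5 838 156 mm⁴
  bottom flange (beyond web): d = -66 mm → contributes +5 838 156 mm⁴
Total I = 13 363 812 mm⁴.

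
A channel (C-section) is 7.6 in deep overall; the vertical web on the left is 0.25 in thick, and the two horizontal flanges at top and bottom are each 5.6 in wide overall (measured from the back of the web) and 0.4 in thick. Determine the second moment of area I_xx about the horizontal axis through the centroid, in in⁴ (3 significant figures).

Treat the section as a set of non-overlapping primitives; coordinates are from the bounding-box lower-left.
Web: 0.25 × 7.6, A = 1.9 in², y = 3.8 in, Ī = 9.1453 in⁴.
Top flange (beyond web): 5.35 × 0.4, A = 2.14 in², y = 7.4 in, Ī = 0.028533 in⁴.
Bottom flange (beyond web): 5.35 × 0.4, A = 2.14 in², y = 0.2 in, Ī = 0.028533 in⁴.
By symmetry the centroid is at mid-height, ȳ = 3.8 in.
Transfer each piece to the horizontal axis through the centroid using Ī + A·d² with d = y − 3.8:
  web: d = 0 in → contributes +9.1453 in⁴
  top flange (beyond web): d = 3.6 in → contributes +27.763 in⁴
  bottom flange (beyond web): d = -3.6 in → contributes +27.763 in⁴
Total I = 64.671 in⁴.

I_xx ≈ 64.7 in⁴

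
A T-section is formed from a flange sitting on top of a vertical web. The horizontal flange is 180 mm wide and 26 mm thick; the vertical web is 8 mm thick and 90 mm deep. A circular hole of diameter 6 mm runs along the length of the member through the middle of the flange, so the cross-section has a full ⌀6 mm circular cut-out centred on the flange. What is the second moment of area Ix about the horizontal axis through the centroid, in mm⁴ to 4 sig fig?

Split into non-overlapping primitives; take the origin at the lower-left of the bounding box.
Flange: 180 × 26, A = 4 680 mm², y = 103 mm, Ī = 263 640 mm⁴.
Web: 8 × 90, A = 720 mm², y = 45 mm, Ī = 486 000 mm⁴.
Hole (subtracted): ⌀6, A = 28.2743 mm², y = 103 mm, Ī = 63.6173 mm⁴.
Centroid: ȳ = ΣA·y / ΣA = 95.226 mm.
Transfer each piece to the horizontal axis through the centroid using Ī + A·d² with d = y − 95.226:
  flange: d = 7.77404 mm → contributes +546 479 mm⁴
  web: d = -50.226 mm → contributes +2 302 306 mm⁴
  hole: d = 7.77404 mm → contributes −1772.4 mm⁴
Total I = 2 847 013 mm⁴.

Ix ≈ 2.847 × 10⁶ mm⁴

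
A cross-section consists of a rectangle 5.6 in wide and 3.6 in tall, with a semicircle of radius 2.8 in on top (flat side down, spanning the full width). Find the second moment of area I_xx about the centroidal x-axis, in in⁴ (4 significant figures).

Split into non-overlapping primitives; take the origin at the lower-left of the bounding box.
Rectangular body: 5.6 × 3.6, A = 20.16 in², y = 1.8 in, Ī = 21.7728 in⁴.
Semicircular cap: semicircle r = 2.8, A = 12.315 in², y = 4.78836 in, Ī = 6.74628 in⁴.
Centroid: ȳ = ΣA·y / ΣA = 2.93323 in.
Transfer each piece to the centroidal x-axis using Ī + A·d² with d = y − 2.93323:
  rectangular body: d = -1.13323 in → contributes +47.6626 in⁴
  semicircular cap: d = 1.85513 in → contributes +49.1284 in⁴
Total I = 96.7909 in⁴.

I_xx ≈ 96.79 in⁴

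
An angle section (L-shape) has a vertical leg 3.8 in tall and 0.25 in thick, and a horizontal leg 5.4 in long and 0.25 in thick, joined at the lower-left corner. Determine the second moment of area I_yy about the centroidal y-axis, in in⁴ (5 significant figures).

Decompose the section into non-overlapping parts with the origin at the bottom-left of its bounding rectangle.
Vertical leg: 0.25 × 3.8, A = 0.95 in², x = 0.125 in, Ī = 0.004947917 in⁴.
Horizontal leg (remainder): 5.15 × 0.25, A = 1.2875 in², x = 2.825 in, Ī = 2.845643 in⁴.
Centroid: x̄ = ΣA·x / ΣA = 1.678631 in.
Transfer each piece to the centroidal y-axis using Ī + A·d² with d = x − 1.678631:
  vertical leg: d = -1.553631 in → contributes +2.29803 in⁴
  horizontal leg (remainder): d = 1.146369 in → contributes +4.537626 in⁴
Total I = 6.835655 in⁴.

I_yy ≈ 6.8357 in⁴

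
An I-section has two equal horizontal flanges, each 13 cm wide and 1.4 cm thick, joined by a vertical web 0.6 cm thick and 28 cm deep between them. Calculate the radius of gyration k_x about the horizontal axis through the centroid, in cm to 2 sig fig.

Split into non-overlapping primitives; take the origin at the lower-left of the bounding box.
Bottom flange: 13 × 1.4, A = 18.2 cm², y = 0.7 cm, Ī = 2.973 cm⁴.
Web: 0.6 × 28, A = 16.8 cm², y = 15.4 cm, Ī = 1 098 cm⁴.
Top flange: 13 × 1.4, A = 18.2 cm², y = 30.1 cm, Ī = 2.973 cm⁴.
By symmetry the centroid is at mid-height, ȳ = 15.4 cm.
Transfer each piece to the horizontal axis through the centroid using Ī + A·d² with d = y − 15.4:
  bottom flange: d = -14.7 cm → contributes +3 936 cm⁴
  web: d = 0 cm → contributes +1 098 cm⁴
  top flange: d = 14.7 cm → contributes +3 936 cm⁴
Total I = 8 969 cm⁴.
Radius of gyration: k = √(I/A) = √(8 969 / 53.2) = 12.98 cm.

k_x ≈ 13 cm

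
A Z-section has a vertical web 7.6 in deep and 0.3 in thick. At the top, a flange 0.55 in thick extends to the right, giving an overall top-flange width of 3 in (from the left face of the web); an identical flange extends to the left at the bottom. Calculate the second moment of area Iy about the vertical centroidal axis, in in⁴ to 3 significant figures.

Iy ≈ 8.50 in⁴

Decompose the section into non-overlapping parts with the origin at the bottom-left of its bounding rectangle.
Web: 0.3 × 7.6, A = 2.28 in², x = 2.85 in, Ī = 0.0171 in⁴.
Top flange (beyond web): 2.7 × 0.55, A = 1.485 in², x = 4.35 in, Ī = 0.90214 in⁴.
Bottom flange (beyond web): 2.7 × 0.55, A = 1.485 in², x = 1.35 in, Ī = 0.90214 in⁴.
Centroid: x̄ = ΣA·x / ΣA = 2.85 in.
Transfer each piece to the vertical centroidal axis using Ī + A·d² with d = x − 2.85:
  web: d = 0 in → contributes +0.0171 in⁴
  top flange (beyond web): d = 1.5 in → contributes +4.2434 in⁴
  bottom flange (beyond web): d = -1.5 in → contributes +4.2434 in⁴
Total I = 8.5039 in⁴.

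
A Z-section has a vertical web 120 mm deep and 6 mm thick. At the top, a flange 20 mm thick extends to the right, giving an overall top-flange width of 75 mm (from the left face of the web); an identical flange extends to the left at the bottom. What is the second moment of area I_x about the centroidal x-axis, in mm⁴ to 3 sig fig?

I_x ≈ 7.86 × 10⁶ mm⁴

Treat the section as a set of non-overlapping primitives; coordinates are from the bounding-box lower-left.
Web: 6 × 120, A = 720 mm², y = 60 mm, Ī = 864 000 mm⁴.
Top flange (beyond web): 69 × 20, A = 1 380 mm², y = 110 mm, Ī = 46 000 mm⁴.
Bottom flange (beyond web): 69 × 20, A = 1 380 mm², y = 10 mm, Ī = 46 000 mm⁴.
Centroid: ȳ = ΣA·y / ΣA = 60 mm.
Transfer each piece to the centroidal x-axis using Ī + A·d² with d = y − 60:
  web: d = 0 mm → contributes +864 000 mm⁴
  top flange (beyond web): d = 50 mm → contributes +3 496 000 mm⁴
  bottom flange (beyond web): d = -50 mm → contributes +3 496 000 mm⁴
Total I = 7 856 000 mm⁴.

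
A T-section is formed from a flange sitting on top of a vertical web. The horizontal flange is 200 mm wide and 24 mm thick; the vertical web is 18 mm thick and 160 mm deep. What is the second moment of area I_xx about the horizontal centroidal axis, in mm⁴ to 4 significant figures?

I_xx ≈ 2.161 × 10⁷ mm⁴

Treat the section as a set of non-overlapping primitives; coordinates are from the bounding-box lower-left.
Flange: 200 × 24, A = 4 800 mm², y = 172 mm, Ī = 230 400 mm⁴.
Web: 18 × 160, A = 2 880 mm², y = 80 mm, Ī = 6 144 000 mm⁴.
Centroid: ȳ = ΣA·y / ΣA = 137.5 mm.
Transfer each piece to the horizontal centroidal axis using Ī + A·d² with d = y − 137.5:
  flange: d = 34.5 mm → contributes +5 943 600 mm⁴
  web: d = -57.5 mm → contributes +15 666 000 mm⁴
Total I = 21 609 600 mm⁴.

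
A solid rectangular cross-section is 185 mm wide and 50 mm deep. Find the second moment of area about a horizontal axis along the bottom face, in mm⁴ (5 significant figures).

I_base ≈ 7.7083 × 10⁶ mm⁴

The section: 185 × 50, A = 9 250 mm², y = 25 mm, Ī = 1 927 083 mm⁴.
Transfer it to the bottom edge using Ī + A·d² with d = y − 0:
  the section: d = 25 mm → contributes +7 708 333 mm⁴
Total I = 7 708 333 mm⁴.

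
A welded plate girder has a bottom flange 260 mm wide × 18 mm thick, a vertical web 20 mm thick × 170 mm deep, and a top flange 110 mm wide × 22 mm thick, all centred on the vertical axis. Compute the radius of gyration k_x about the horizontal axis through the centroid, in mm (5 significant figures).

k_x ≈ 80.453 mm

Decompose the section into non-overlapping parts with the origin at the bottom-left of its bounding rectangle.
Bottom plate: 260 × 18, A = 4 680 mm², y = 9 mm, Ī = 126 360 mm⁴.
Web plate: 20 × 170, A = 3 400 mm², y = 103 mm, Ī = 8 188 333 mm⁴.
Top plate: 110 × 22, A = 2 420 mm², y = 199 mm, Ī = 97606.67 mm⁴.
Centroid: ȳ = ΣA·y / ΣA = 83.22857 mm.
Transfer each piece to the horizontal axis through the centroid using Ī + A·d² with d = y − 83.22857:
  bottom plate: d = -74.22857 mm → contributes +25 912 602 mm⁴
  web plate: d = 19.77143 mm → contributes +9 517 425 mm⁴
  top plate: d = 115.7714 mm → contributes +32 532 924 mm⁴
Total I = 67 962 951 mm⁴.
Radius of gyration: k = √(I/A) = √(67 962 951 / 10 500) = 80.45286 mm.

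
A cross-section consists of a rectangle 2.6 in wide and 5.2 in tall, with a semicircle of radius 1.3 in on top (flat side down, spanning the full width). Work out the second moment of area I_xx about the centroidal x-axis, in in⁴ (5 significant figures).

I_xx ≈ 52.820 in⁴

Decompose the section into non-overlapping parts with the origin at the bottom-left of its bounding rectangle.
Rectangular body: 2.6 × 5.2, A = 13.52 in², y = 2.6 in, Ī = 30.46507 in⁴.
Semicircular cap: semicircle r = 1.3, A = 2.654646 in², y = 5.751737 in, Ī = 0.3134769 in⁴.
Centroid: ȳ = ΣA·y / ΣA = 3.117275 in.
Transfer each piece to the centroidal x-axis using Ī + A·d² with d = y − 3.117275:
  rectangular body: d = -0.5172754 in → contributes +34.08266 in⁴
  semicircular cap: d = 2.634462 in → contributes +18.73775 in⁴
Total I = 52.82042 in⁴.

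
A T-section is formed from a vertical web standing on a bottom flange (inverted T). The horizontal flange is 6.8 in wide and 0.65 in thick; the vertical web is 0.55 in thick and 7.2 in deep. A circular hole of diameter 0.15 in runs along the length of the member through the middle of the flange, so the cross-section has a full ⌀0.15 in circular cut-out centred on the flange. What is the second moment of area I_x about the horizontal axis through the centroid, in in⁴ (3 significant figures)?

I_x ≈ 49.4 in⁴

Break the section into simple shapes (no overlaps), measuring from the bottom-left corner of the bounding box.
Flange: 6.8 × 0.65, A = 4.42 in², y = 0.325 in, Ī = 0.15562 in⁴.
Web: 0.55 × 7.2, A = 3.96 in², y = 4.25 in, Ī = 17.107 in⁴.
Hole (subtracted): ⌀0.15, A = 0.017671 in², y = 0.325 in, Ī = 0.00002485 in⁴.
Centroid: ȳ = ΣA·y / ΣA = 2.1837 in.
Transfer each piece to the horizontal axis through the centroid using Ī + A·d² with d = y − 2.1837:
  flange: d = -1.8587 in → contributes +15.426 in⁴
  web: d = 2.0663 in → contributes +34.015 in⁴
  hole: d = -1.8587 in → contributes −0.061075 in⁴
Total I = 49.379 in⁴.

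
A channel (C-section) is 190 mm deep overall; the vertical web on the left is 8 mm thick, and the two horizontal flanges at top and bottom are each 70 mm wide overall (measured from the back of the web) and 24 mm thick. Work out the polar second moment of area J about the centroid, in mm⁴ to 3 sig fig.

J ≈ 2.74 × 10⁷ mm⁴

Decompose the section into non-overlapping parts with the origin at the bottom-left of its bounding rectangle.
Web: 8 × 190, A = 1 520 mm², y = 95 mm, Ī = 4 572 667 mm⁴.
Top flange (beyond web): 62 × 24, A = 1 488 mm², y = 178 mm, Ī = 71 424 mm⁴.
Bottom flange (beyond web): 62 × 24, A = 1 488 mm², y = 12 mm, Ī = 71 424 mm⁴.
By symmetry the centroid is at mid-height, ȳ = 95 mm.
Transfer each piece to the centroidal x-axis using Ī + A·d² with d = y − 95:
  web: d = 0 mm → contributes +4 572 667 mm⁴
  top flange (beyond web): d = 83 mm → contributes +10 322 256 mm⁴
  bottom flange (beyond web): d = -83 mm → contributes +10 322 256 mm⁴
Total I = 25 217 179 mm⁴.
For the y-axis: x̄ = 27.167 mm.
Repeating about the centroidal y-axis gives I_y = 2 193 917 mm⁴.
Polar second moment: J = I_x + I_y = 27 411 096 mm⁴.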